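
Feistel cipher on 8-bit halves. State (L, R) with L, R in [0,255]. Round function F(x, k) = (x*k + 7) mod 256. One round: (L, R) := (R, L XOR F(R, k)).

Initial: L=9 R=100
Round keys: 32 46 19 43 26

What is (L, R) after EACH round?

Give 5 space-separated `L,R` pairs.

Round 1 (k=32): L=100 R=142
Round 2 (k=46): L=142 R=239
Round 3 (k=19): L=239 R=74
Round 4 (k=43): L=74 R=154
Round 5 (k=26): L=154 R=225

Answer: 100,142 142,239 239,74 74,154 154,225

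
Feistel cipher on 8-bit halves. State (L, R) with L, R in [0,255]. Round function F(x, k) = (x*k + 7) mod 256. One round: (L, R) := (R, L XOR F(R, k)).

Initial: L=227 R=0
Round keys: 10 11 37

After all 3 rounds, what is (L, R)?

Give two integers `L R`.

Round 1 (k=10): L=0 R=228
Round 2 (k=11): L=228 R=211
Round 3 (k=37): L=211 R=98

Answer: 211 98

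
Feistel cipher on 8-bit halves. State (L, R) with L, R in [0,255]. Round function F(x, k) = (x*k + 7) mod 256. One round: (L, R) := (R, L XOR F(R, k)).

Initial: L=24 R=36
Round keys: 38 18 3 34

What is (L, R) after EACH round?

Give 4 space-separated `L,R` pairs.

Round 1 (k=38): L=36 R=71
Round 2 (k=18): L=71 R=33
Round 3 (k=3): L=33 R=45
Round 4 (k=34): L=45 R=32

Answer: 36,71 71,33 33,45 45,32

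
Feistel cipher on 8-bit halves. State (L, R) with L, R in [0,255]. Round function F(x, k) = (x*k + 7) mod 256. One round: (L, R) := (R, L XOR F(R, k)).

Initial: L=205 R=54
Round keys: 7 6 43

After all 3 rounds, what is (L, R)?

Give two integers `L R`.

Round 1 (k=7): L=54 R=76
Round 2 (k=6): L=76 R=249
Round 3 (k=43): L=249 R=150

Answer: 249 150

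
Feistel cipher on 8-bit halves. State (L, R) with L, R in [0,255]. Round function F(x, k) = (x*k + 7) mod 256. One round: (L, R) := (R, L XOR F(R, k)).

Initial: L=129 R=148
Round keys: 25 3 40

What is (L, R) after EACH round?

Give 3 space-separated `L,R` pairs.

Round 1 (k=25): L=148 R=250
Round 2 (k=3): L=250 R=97
Round 3 (k=40): L=97 R=213

Answer: 148,250 250,97 97,213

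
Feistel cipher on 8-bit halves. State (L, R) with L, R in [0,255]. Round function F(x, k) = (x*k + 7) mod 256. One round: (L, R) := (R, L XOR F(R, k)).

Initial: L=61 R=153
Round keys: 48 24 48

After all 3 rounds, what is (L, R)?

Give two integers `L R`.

Answer: 110 45

Derivation:
Round 1 (k=48): L=153 R=138
Round 2 (k=24): L=138 R=110
Round 3 (k=48): L=110 R=45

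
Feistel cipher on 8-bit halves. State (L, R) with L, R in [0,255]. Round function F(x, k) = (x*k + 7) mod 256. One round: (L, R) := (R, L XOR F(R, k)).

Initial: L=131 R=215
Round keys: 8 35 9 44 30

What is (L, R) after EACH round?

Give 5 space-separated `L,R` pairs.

Round 1 (k=8): L=215 R=60
Round 2 (k=35): L=60 R=236
Round 3 (k=9): L=236 R=111
Round 4 (k=44): L=111 R=247
Round 5 (k=30): L=247 R=150

Answer: 215,60 60,236 236,111 111,247 247,150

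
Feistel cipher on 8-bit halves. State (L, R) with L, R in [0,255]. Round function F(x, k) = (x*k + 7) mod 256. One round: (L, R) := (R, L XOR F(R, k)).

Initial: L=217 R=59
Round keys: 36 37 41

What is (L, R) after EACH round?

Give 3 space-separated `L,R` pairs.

Answer: 59,138 138,194 194,147

Derivation:
Round 1 (k=36): L=59 R=138
Round 2 (k=37): L=138 R=194
Round 3 (k=41): L=194 R=147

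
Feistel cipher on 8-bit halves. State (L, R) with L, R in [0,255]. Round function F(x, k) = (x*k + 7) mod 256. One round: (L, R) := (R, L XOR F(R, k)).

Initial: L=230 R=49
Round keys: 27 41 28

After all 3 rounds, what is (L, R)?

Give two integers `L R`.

Round 1 (k=27): L=49 R=212
Round 2 (k=41): L=212 R=202
Round 3 (k=28): L=202 R=203

Answer: 202 203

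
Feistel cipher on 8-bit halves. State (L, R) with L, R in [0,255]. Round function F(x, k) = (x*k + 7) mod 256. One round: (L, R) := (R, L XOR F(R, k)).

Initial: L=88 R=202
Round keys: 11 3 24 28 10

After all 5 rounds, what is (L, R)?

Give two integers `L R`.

Round 1 (k=11): L=202 R=237
Round 2 (k=3): L=237 R=4
Round 3 (k=24): L=4 R=138
Round 4 (k=28): L=138 R=27
Round 5 (k=10): L=27 R=159

Answer: 27 159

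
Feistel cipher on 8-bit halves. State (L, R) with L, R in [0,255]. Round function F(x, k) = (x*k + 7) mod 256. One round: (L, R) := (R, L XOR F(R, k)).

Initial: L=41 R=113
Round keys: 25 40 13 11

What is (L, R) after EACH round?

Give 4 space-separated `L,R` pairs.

Answer: 113,57 57,158 158,52 52,221

Derivation:
Round 1 (k=25): L=113 R=57
Round 2 (k=40): L=57 R=158
Round 3 (k=13): L=158 R=52
Round 4 (k=11): L=52 R=221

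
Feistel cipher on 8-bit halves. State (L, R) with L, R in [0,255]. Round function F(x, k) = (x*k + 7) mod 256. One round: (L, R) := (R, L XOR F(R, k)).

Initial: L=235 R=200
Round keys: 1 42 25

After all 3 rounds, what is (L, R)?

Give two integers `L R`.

Answer: 39 242

Derivation:
Round 1 (k=1): L=200 R=36
Round 2 (k=42): L=36 R=39
Round 3 (k=25): L=39 R=242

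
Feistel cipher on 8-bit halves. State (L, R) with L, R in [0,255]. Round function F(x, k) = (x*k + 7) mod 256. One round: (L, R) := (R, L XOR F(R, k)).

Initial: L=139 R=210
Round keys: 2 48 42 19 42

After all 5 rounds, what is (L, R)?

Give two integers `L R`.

Answer: 247 84

Derivation:
Round 1 (k=2): L=210 R=32
Round 2 (k=48): L=32 R=213
Round 3 (k=42): L=213 R=217
Round 4 (k=19): L=217 R=247
Round 5 (k=42): L=247 R=84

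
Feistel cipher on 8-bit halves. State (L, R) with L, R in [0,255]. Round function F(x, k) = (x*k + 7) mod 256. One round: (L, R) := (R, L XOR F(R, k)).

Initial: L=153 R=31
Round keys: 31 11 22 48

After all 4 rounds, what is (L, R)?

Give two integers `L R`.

Round 1 (k=31): L=31 R=81
Round 2 (k=11): L=81 R=157
Round 3 (k=22): L=157 R=212
Round 4 (k=48): L=212 R=90

Answer: 212 90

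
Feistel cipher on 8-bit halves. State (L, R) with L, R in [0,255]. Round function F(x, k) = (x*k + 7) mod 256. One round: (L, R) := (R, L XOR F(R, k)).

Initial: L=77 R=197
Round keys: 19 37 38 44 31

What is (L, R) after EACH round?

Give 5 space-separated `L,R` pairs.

Answer: 197,235 235,59 59,34 34,228 228,129

Derivation:
Round 1 (k=19): L=197 R=235
Round 2 (k=37): L=235 R=59
Round 3 (k=38): L=59 R=34
Round 4 (k=44): L=34 R=228
Round 5 (k=31): L=228 R=129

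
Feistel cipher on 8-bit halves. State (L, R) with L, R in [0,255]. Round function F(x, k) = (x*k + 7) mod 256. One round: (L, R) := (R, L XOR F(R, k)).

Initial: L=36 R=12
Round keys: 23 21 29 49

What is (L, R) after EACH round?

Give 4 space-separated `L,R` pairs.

Round 1 (k=23): L=12 R=63
Round 2 (k=21): L=63 R=62
Round 3 (k=29): L=62 R=50
Round 4 (k=49): L=50 R=167

Answer: 12,63 63,62 62,50 50,167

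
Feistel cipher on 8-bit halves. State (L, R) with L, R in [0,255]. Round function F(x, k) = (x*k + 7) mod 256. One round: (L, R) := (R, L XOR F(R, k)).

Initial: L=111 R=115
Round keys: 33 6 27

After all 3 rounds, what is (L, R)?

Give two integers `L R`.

Round 1 (k=33): L=115 R=181
Round 2 (k=6): L=181 R=54
Round 3 (k=27): L=54 R=12

Answer: 54 12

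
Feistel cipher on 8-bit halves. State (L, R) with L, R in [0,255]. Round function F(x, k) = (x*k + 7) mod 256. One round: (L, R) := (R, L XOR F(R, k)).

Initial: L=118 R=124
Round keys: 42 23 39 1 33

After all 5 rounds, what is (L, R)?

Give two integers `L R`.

Answer: 33 172

Derivation:
Round 1 (k=42): L=124 R=41
Round 2 (k=23): L=41 R=202
Round 3 (k=39): L=202 R=228
Round 4 (k=1): L=228 R=33
Round 5 (k=33): L=33 R=172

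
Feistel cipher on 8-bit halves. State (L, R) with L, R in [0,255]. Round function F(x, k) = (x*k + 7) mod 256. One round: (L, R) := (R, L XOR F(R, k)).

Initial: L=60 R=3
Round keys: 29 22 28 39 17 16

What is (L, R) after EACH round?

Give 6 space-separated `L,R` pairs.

Answer: 3,98 98,112 112,37 37,218 218,164 164,157

Derivation:
Round 1 (k=29): L=3 R=98
Round 2 (k=22): L=98 R=112
Round 3 (k=28): L=112 R=37
Round 4 (k=39): L=37 R=218
Round 5 (k=17): L=218 R=164
Round 6 (k=16): L=164 R=157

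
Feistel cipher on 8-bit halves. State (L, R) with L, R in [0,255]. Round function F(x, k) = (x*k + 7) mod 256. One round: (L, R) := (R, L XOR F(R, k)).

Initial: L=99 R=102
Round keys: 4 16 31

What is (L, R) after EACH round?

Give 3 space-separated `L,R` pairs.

Round 1 (k=4): L=102 R=252
Round 2 (k=16): L=252 R=161
Round 3 (k=31): L=161 R=122

Answer: 102,252 252,161 161,122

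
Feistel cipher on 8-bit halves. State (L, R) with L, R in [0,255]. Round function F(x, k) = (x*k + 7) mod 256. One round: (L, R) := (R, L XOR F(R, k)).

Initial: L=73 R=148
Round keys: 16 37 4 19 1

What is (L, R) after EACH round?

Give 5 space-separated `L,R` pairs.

Answer: 148,14 14,153 153,101 101,31 31,67

Derivation:
Round 1 (k=16): L=148 R=14
Round 2 (k=37): L=14 R=153
Round 3 (k=4): L=153 R=101
Round 4 (k=19): L=101 R=31
Round 5 (k=1): L=31 R=67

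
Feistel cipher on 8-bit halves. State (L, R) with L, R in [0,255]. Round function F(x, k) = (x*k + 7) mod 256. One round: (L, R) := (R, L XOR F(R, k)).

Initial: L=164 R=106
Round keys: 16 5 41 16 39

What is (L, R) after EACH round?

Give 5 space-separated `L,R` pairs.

Answer: 106,3 3,124 124,224 224,123 123,36

Derivation:
Round 1 (k=16): L=106 R=3
Round 2 (k=5): L=3 R=124
Round 3 (k=41): L=124 R=224
Round 4 (k=16): L=224 R=123
Round 5 (k=39): L=123 R=36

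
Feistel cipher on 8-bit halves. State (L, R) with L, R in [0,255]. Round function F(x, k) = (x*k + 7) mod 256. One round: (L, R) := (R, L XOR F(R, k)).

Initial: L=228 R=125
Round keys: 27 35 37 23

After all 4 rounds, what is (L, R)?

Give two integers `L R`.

Answer: 21 42

Derivation:
Round 1 (k=27): L=125 R=210
Round 2 (k=35): L=210 R=192
Round 3 (k=37): L=192 R=21
Round 4 (k=23): L=21 R=42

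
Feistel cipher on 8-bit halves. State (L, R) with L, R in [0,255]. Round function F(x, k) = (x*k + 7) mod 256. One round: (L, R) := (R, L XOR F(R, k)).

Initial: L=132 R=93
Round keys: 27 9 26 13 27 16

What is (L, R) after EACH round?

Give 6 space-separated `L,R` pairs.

Answer: 93,82 82,180 180,29 29,52 52,158 158,211

Derivation:
Round 1 (k=27): L=93 R=82
Round 2 (k=9): L=82 R=180
Round 3 (k=26): L=180 R=29
Round 4 (k=13): L=29 R=52
Round 5 (k=27): L=52 R=158
Round 6 (k=16): L=158 R=211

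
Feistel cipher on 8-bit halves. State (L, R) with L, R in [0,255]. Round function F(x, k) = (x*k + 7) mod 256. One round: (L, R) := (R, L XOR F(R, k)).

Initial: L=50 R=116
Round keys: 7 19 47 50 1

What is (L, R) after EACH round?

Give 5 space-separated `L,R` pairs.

Round 1 (k=7): L=116 R=1
Round 2 (k=19): L=1 R=110
Round 3 (k=47): L=110 R=56
Round 4 (k=50): L=56 R=153
Round 5 (k=1): L=153 R=152

Answer: 116,1 1,110 110,56 56,153 153,152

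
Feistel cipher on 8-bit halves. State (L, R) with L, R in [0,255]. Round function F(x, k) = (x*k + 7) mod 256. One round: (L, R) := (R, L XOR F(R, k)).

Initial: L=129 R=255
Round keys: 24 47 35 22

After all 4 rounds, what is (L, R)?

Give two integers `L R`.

Round 1 (k=24): L=255 R=110
Round 2 (k=47): L=110 R=198
Round 3 (k=35): L=198 R=119
Round 4 (k=22): L=119 R=135

Answer: 119 135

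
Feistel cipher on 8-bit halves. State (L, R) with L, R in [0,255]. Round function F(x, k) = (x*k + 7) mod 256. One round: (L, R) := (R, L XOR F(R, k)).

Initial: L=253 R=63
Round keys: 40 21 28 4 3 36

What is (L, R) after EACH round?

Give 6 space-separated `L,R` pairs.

Round 1 (k=40): L=63 R=34
Round 2 (k=21): L=34 R=238
Round 3 (k=28): L=238 R=45
Round 4 (k=4): L=45 R=85
Round 5 (k=3): L=85 R=43
Round 6 (k=36): L=43 R=70

Answer: 63,34 34,238 238,45 45,85 85,43 43,70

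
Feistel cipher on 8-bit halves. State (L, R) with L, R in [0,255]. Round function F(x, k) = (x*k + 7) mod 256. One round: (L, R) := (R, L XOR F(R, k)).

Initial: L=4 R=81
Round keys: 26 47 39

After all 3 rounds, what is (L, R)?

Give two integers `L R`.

Answer: 227 217

Derivation:
Round 1 (k=26): L=81 R=69
Round 2 (k=47): L=69 R=227
Round 3 (k=39): L=227 R=217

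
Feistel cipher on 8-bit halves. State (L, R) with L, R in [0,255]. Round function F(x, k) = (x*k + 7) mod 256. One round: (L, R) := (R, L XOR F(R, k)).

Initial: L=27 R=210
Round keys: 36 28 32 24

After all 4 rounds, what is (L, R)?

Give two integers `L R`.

Round 1 (k=36): L=210 R=148
Round 2 (k=28): L=148 R=229
Round 3 (k=32): L=229 R=51
Round 4 (k=24): L=51 R=42

Answer: 51 42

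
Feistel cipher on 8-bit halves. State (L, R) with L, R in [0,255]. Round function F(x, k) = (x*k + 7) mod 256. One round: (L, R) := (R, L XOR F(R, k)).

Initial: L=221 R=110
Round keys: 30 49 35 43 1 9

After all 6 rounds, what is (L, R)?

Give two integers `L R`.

Answer: 7 108

Derivation:
Round 1 (k=30): L=110 R=54
Round 2 (k=49): L=54 R=51
Round 3 (k=35): L=51 R=54
Round 4 (k=43): L=54 R=42
Round 5 (k=1): L=42 R=7
Round 6 (k=9): L=7 R=108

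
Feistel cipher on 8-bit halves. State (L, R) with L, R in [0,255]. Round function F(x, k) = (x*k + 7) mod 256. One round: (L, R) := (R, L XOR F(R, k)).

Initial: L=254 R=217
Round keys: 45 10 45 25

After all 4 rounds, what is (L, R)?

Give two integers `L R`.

Round 1 (k=45): L=217 R=210
Round 2 (k=10): L=210 R=226
Round 3 (k=45): L=226 R=19
Round 4 (k=25): L=19 R=0

Answer: 19 0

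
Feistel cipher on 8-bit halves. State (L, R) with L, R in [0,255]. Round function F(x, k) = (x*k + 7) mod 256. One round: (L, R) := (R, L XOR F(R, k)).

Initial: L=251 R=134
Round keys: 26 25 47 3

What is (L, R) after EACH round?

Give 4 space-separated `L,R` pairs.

Round 1 (k=26): L=134 R=88
Round 2 (k=25): L=88 R=25
Round 3 (k=47): L=25 R=198
Round 4 (k=3): L=198 R=64

Answer: 134,88 88,25 25,198 198,64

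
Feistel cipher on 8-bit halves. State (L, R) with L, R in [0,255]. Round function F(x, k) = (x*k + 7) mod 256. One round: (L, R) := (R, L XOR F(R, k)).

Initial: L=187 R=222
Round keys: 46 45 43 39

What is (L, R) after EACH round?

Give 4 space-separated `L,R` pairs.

Answer: 222,80 80,201 201,154 154,180

Derivation:
Round 1 (k=46): L=222 R=80
Round 2 (k=45): L=80 R=201
Round 3 (k=43): L=201 R=154
Round 4 (k=39): L=154 R=180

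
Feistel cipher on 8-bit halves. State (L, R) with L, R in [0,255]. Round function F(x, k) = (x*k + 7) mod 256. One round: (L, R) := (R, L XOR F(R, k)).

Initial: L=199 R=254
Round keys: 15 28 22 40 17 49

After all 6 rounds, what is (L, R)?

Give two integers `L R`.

Answer: 102 131

Derivation:
Round 1 (k=15): L=254 R=46
Round 2 (k=28): L=46 R=241
Round 3 (k=22): L=241 R=147
Round 4 (k=40): L=147 R=14
Round 5 (k=17): L=14 R=102
Round 6 (k=49): L=102 R=131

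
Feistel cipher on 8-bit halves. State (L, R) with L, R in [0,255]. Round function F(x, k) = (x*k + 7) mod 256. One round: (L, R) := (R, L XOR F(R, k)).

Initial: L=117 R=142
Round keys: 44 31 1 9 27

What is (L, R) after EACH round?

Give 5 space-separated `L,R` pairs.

Answer: 142,26 26,163 163,176 176,148 148,19

Derivation:
Round 1 (k=44): L=142 R=26
Round 2 (k=31): L=26 R=163
Round 3 (k=1): L=163 R=176
Round 4 (k=9): L=176 R=148
Round 5 (k=27): L=148 R=19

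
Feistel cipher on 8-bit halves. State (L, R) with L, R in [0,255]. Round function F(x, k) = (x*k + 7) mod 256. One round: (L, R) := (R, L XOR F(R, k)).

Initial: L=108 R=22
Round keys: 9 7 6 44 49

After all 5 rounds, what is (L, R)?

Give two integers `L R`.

Round 1 (k=9): L=22 R=161
Round 2 (k=7): L=161 R=120
Round 3 (k=6): L=120 R=118
Round 4 (k=44): L=118 R=55
Round 5 (k=49): L=55 R=248

Answer: 55 248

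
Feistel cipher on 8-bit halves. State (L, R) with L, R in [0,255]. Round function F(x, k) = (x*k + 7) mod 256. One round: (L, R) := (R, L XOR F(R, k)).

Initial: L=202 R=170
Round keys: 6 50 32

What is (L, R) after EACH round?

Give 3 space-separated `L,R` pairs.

Round 1 (k=6): L=170 R=201
Round 2 (k=50): L=201 R=227
Round 3 (k=32): L=227 R=174

Answer: 170,201 201,227 227,174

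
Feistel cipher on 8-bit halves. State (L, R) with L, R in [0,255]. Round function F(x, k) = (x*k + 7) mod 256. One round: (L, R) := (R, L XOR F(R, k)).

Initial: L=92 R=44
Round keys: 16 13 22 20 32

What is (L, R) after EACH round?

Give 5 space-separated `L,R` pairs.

Answer: 44,155 155,202 202,248 248,173 173,95

Derivation:
Round 1 (k=16): L=44 R=155
Round 2 (k=13): L=155 R=202
Round 3 (k=22): L=202 R=248
Round 4 (k=20): L=248 R=173
Round 5 (k=32): L=173 R=95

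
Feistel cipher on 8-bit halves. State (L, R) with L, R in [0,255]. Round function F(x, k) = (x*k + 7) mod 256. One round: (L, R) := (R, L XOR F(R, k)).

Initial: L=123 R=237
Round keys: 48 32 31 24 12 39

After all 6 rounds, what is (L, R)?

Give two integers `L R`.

Round 1 (k=48): L=237 R=12
Round 2 (k=32): L=12 R=106
Round 3 (k=31): L=106 R=209
Round 4 (k=24): L=209 R=245
Round 5 (k=12): L=245 R=82
Round 6 (k=39): L=82 R=112

Answer: 82 112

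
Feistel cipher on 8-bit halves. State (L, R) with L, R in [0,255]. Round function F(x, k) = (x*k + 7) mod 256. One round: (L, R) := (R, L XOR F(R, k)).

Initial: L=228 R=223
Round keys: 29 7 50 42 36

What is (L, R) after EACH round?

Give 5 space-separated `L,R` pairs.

Round 1 (k=29): L=223 R=174
Round 2 (k=7): L=174 R=22
Round 3 (k=50): L=22 R=253
Round 4 (k=42): L=253 R=159
Round 5 (k=36): L=159 R=158

Answer: 223,174 174,22 22,253 253,159 159,158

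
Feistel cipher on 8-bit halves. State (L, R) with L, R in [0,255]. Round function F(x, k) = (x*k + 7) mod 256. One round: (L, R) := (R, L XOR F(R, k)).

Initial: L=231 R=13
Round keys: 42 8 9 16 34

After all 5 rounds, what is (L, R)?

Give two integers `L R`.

Answer: 141 94

Derivation:
Round 1 (k=42): L=13 R=206
Round 2 (k=8): L=206 R=122
Round 3 (k=9): L=122 R=159
Round 4 (k=16): L=159 R=141
Round 5 (k=34): L=141 R=94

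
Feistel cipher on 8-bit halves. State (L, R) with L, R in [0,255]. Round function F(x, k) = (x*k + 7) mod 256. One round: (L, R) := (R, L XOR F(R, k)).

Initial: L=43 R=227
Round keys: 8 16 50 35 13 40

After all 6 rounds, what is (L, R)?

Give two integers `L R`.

Answer: 168 251

Derivation:
Round 1 (k=8): L=227 R=52
Round 2 (k=16): L=52 R=164
Round 3 (k=50): L=164 R=59
Round 4 (k=35): L=59 R=188
Round 5 (k=13): L=188 R=168
Round 6 (k=40): L=168 R=251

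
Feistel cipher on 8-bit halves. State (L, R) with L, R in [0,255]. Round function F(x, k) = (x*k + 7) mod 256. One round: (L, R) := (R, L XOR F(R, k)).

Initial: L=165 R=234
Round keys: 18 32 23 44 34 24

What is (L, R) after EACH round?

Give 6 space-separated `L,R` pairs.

Round 1 (k=18): L=234 R=222
Round 2 (k=32): L=222 R=45
Round 3 (k=23): L=45 R=204
Round 4 (k=44): L=204 R=58
Round 5 (k=34): L=58 R=119
Round 6 (k=24): L=119 R=21

Answer: 234,222 222,45 45,204 204,58 58,119 119,21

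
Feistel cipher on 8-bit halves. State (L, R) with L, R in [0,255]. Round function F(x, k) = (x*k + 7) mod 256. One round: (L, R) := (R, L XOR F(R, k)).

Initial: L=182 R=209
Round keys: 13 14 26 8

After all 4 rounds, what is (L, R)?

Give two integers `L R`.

Answer: 73 157

Derivation:
Round 1 (k=13): L=209 R=18
Round 2 (k=14): L=18 R=210
Round 3 (k=26): L=210 R=73
Round 4 (k=8): L=73 R=157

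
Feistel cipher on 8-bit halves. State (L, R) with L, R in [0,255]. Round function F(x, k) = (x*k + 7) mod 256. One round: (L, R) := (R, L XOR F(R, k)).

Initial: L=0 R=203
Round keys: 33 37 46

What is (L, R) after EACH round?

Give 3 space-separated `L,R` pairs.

Round 1 (k=33): L=203 R=50
Round 2 (k=37): L=50 R=138
Round 3 (k=46): L=138 R=225

Answer: 203,50 50,138 138,225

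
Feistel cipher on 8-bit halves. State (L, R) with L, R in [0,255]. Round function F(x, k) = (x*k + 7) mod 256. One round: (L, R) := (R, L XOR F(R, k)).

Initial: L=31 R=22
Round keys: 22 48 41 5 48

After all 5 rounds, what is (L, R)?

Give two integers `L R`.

Answer: 154 147

Derivation:
Round 1 (k=22): L=22 R=244
Round 2 (k=48): L=244 R=209
Round 3 (k=41): L=209 R=116
Round 4 (k=5): L=116 R=154
Round 5 (k=48): L=154 R=147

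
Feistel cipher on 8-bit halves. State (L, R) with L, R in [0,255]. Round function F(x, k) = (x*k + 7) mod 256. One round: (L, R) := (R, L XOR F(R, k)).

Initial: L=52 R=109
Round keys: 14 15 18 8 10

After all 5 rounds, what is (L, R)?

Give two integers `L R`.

Round 1 (k=14): L=109 R=201
Round 2 (k=15): L=201 R=163
Round 3 (k=18): L=163 R=180
Round 4 (k=8): L=180 R=4
Round 5 (k=10): L=4 R=155

Answer: 4 155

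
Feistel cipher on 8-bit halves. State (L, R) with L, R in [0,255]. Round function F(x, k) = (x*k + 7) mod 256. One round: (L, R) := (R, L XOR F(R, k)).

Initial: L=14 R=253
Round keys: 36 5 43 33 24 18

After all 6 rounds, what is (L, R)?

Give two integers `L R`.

Answer: 12 216

Derivation:
Round 1 (k=36): L=253 R=149
Round 2 (k=5): L=149 R=13
Round 3 (k=43): L=13 R=163
Round 4 (k=33): L=163 R=7
Round 5 (k=24): L=7 R=12
Round 6 (k=18): L=12 R=216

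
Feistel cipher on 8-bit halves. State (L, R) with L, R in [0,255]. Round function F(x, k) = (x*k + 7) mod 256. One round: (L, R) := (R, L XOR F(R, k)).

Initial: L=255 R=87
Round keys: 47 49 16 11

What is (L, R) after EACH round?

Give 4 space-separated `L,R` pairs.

Answer: 87,255 255,129 129,232 232,126

Derivation:
Round 1 (k=47): L=87 R=255
Round 2 (k=49): L=255 R=129
Round 3 (k=16): L=129 R=232
Round 4 (k=11): L=232 R=126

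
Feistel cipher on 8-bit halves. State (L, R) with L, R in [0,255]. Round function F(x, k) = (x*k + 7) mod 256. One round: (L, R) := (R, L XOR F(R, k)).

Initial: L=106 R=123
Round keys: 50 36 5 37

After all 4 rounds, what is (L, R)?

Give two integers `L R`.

Round 1 (k=50): L=123 R=103
Round 2 (k=36): L=103 R=248
Round 3 (k=5): L=248 R=184
Round 4 (k=37): L=184 R=103

Answer: 184 103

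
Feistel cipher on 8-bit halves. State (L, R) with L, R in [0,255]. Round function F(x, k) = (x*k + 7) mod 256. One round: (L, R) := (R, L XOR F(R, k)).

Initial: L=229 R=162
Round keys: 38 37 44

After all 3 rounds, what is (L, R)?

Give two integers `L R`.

Round 1 (k=38): L=162 R=246
Round 2 (k=37): L=246 R=55
Round 3 (k=44): L=55 R=141

Answer: 55 141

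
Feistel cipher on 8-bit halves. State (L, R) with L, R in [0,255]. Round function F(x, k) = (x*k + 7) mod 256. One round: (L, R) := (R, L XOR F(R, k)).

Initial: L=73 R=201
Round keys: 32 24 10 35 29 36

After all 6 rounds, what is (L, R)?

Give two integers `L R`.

Round 1 (k=32): L=201 R=110
Round 2 (k=24): L=110 R=158
Round 3 (k=10): L=158 R=93
Round 4 (k=35): L=93 R=32
Round 5 (k=29): L=32 R=250
Round 6 (k=36): L=250 R=15

Answer: 250 15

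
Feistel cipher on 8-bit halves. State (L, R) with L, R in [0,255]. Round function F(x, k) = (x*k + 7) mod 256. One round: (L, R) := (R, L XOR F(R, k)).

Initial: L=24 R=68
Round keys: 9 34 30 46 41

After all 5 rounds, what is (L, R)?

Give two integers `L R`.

Answer: 82 79

Derivation:
Round 1 (k=9): L=68 R=115
Round 2 (k=34): L=115 R=9
Round 3 (k=30): L=9 R=102
Round 4 (k=46): L=102 R=82
Round 5 (k=41): L=82 R=79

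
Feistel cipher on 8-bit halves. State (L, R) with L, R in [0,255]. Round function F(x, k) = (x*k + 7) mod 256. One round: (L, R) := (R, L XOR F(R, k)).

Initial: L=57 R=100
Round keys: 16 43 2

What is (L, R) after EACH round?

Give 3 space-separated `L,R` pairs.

Round 1 (k=16): L=100 R=126
Round 2 (k=43): L=126 R=85
Round 3 (k=2): L=85 R=207

Answer: 100,126 126,85 85,207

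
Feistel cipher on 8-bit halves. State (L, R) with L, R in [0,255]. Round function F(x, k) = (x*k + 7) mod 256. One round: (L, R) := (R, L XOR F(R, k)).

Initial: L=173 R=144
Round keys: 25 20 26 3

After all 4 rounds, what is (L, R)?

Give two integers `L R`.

Answer: 151 211

Derivation:
Round 1 (k=25): L=144 R=186
Round 2 (k=20): L=186 R=31
Round 3 (k=26): L=31 R=151
Round 4 (k=3): L=151 R=211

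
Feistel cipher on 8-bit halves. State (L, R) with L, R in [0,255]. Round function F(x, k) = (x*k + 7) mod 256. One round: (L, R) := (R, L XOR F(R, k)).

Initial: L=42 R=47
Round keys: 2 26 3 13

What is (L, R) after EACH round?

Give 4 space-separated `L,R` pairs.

Answer: 47,79 79,34 34,34 34,227

Derivation:
Round 1 (k=2): L=47 R=79
Round 2 (k=26): L=79 R=34
Round 3 (k=3): L=34 R=34
Round 4 (k=13): L=34 R=227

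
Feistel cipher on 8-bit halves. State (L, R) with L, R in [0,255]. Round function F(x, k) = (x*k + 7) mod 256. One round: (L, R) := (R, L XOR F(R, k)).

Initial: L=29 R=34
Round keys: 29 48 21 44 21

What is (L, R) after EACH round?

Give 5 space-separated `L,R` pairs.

Round 1 (k=29): L=34 R=252
Round 2 (k=48): L=252 R=101
Round 3 (k=21): L=101 R=172
Round 4 (k=44): L=172 R=242
Round 5 (k=21): L=242 R=77

Answer: 34,252 252,101 101,172 172,242 242,77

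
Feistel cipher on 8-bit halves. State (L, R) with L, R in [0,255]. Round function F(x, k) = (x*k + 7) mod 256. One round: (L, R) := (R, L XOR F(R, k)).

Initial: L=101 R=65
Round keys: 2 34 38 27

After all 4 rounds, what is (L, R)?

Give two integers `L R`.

Round 1 (k=2): L=65 R=236
Round 2 (k=34): L=236 R=30
Round 3 (k=38): L=30 R=151
Round 4 (k=27): L=151 R=234

Answer: 151 234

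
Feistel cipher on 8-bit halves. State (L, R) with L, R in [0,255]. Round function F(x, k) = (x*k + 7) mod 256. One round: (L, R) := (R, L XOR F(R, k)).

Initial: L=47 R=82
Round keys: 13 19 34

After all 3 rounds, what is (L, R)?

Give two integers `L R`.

Round 1 (k=13): L=82 R=30
Round 2 (k=19): L=30 R=19
Round 3 (k=34): L=19 R=147

Answer: 19 147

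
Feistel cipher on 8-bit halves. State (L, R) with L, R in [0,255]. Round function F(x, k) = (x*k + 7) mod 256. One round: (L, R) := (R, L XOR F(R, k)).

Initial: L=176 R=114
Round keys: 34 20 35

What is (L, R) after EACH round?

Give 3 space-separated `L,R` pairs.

Round 1 (k=34): L=114 R=155
Round 2 (k=20): L=155 R=81
Round 3 (k=35): L=81 R=129

Answer: 114,155 155,81 81,129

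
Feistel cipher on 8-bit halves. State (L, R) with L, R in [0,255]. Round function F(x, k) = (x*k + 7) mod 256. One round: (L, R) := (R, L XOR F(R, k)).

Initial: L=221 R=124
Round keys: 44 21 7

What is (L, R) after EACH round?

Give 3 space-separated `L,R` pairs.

Answer: 124,138 138,37 37,128

Derivation:
Round 1 (k=44): L=124 R=138
Round 2 (k=21): L=138 R=37
Round 3 (k=7): L=37 R=128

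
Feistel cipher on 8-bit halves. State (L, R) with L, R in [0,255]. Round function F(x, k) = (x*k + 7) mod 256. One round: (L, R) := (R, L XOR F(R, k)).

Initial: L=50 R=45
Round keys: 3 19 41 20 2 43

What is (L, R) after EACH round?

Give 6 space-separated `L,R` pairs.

Round 1 (k=3): L=45 R=188
Round 2 (k=19): L=188 R=214
Round 3 (k=41): L=214 R=241
Round 4 (k=20): L=241 R=13
Round 5 (k=2): L=13 R=208
Round 6 (k=43): L=208 R=250

Answer: 45,188 188,214 214,241 241,13 13,208 208,250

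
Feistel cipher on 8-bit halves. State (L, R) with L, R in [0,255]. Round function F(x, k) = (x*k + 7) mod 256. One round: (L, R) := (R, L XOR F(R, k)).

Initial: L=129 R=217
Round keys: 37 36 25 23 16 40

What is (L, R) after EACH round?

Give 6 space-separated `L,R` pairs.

Round 1 (k=37): L=217 R=229
Round 2 (k=36): L=229 R=226
Round 3 (k=25): L=226 R=252
Round 4 (k=23): L=252 R=73
Round 5 (k=16): L=73 R=107
Round 6 (k=40): L=107 R=246

Answer: 217,229 229,226 226,252 252,73 73,107 107,246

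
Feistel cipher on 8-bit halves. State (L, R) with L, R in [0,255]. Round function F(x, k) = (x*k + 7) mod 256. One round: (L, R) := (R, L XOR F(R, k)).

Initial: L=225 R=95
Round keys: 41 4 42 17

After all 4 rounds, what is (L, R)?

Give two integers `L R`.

Round 1 (k=41): L=95 R=223
Round 2 (k=4): L=223 R=220
Round 3 (k=42): L=220 R=192
Round 4 (k=17): L=192 R=27

Answer: 192 27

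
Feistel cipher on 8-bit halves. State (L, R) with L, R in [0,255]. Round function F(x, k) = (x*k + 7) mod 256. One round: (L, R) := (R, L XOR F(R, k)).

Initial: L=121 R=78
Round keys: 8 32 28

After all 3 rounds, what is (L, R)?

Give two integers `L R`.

Round 1 (k=8): L=78 R=14
Round 2 (k=32): L=14 R=137
Round 3 (k=28): L=137 R=13

Answer: 137 13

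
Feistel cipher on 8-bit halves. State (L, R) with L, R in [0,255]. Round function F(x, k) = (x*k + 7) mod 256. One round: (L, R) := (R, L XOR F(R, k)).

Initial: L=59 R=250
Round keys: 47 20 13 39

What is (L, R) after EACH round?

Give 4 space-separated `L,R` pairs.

Answer: 250,214 214,69 69,94 94,28

Derivation:
Round 1 (k=47): L=250 R=214
Round 2 (k=20): L=214 R=69
Round 3 (k=13): L=69 R=94
Round 4 (k=39): L=94 R=28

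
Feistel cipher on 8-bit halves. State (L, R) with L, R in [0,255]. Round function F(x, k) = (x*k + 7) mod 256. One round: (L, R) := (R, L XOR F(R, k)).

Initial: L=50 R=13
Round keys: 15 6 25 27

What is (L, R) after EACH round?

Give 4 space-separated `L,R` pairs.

Round 1 (k=15): L=13 R=248
Round 2 (k=6): L=248 R=218
Round 3 (k=25): L=218 R=169
Round 4 (k=27): L=169 R=0

Answer: 13,248 248,218 218,169 169,0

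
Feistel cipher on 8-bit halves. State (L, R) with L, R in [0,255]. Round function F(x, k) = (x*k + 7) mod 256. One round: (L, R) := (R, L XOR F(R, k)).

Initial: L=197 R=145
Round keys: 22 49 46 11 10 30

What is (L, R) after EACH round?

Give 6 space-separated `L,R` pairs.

Round 1 (k=22): L=145 R=184
Round 2 (k=49): L=184 R=174
Round 3 (k=46): L=174 R=243
Round 4 (k=11): L=243 R=214
Round 5 (k=10): L=214 R=144
Round 6 (k=30): L=144 R=49

Answer: 145,184 184,174 174,243 243,214 214,144 144,49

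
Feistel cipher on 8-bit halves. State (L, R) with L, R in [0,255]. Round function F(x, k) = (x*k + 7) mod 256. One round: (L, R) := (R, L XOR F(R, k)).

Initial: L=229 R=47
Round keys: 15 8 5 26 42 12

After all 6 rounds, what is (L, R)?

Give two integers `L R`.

Answer: 191 112

Derivation:
Round 1 (k=15): L=47 R=45
Round 2 (k=8): L=45 R=64
Round 3 (k=5): L=64 R=106
Round 4 (k=26): L=106 R=139
Round 5 (k=42): L=139 R=191
Round 6 (k=12): L=191 R=112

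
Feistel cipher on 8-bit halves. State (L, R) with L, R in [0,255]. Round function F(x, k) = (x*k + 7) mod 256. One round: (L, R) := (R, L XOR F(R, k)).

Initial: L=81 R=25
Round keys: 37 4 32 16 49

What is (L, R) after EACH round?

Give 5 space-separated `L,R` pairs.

Answer: 25,245 245,194 194,178 178,229 229,110

Derivation:
Round 1 (k=37): L=25 R=245
Round 2 (k=4): L=245 R=194
Round 3 (k=32): L=194 R=178
Round 4 (k=16): L=178 R=229
Round 5 (k=49): L=229 R=110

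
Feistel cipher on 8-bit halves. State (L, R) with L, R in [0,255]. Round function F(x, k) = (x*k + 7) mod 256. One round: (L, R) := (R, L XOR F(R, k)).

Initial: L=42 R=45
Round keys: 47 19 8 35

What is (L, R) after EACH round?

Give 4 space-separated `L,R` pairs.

Answer: 45,96 96,10 10,55 55,134

Derivation:
Round 1 (k=47): L=45 R=96
Round 2 (k=19): L=96 R=10
Round 3 (k=8): L=10 R=55
Round 4 (k=35): L=55 R=134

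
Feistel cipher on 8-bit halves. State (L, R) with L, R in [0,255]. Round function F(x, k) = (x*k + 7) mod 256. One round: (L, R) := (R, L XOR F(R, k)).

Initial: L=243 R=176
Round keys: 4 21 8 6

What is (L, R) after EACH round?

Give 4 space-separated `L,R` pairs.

Answer: 176,52 52,251 251,235 235,114

Derivation:
Round 1 (k=4): L=176 R=52
Round 2 (k=21): L=52 R=251
Round 3 (k=8): L=251 R=235
Round 4 (k=6): L=235 R=114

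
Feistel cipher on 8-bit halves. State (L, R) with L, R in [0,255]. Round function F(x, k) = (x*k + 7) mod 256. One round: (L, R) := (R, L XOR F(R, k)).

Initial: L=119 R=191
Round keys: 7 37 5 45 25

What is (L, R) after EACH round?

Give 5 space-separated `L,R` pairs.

Answer: 191,55 55,69 69,87 87,23 23,17

Derivation:
Round 1 (k=7): L=191 R=55
Round 2 (k=37): L=55 R=69
Round 3 (k=5): L=69 R=87
Round 4 (k=45): L=87 R=23
Round 5 (k=25): L=23 R=17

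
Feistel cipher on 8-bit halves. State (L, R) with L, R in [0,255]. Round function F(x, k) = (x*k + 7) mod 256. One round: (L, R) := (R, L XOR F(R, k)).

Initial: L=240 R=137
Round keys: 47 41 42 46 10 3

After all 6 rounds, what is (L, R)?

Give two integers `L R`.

Round 1 (k=47): L=137 R=222
Round 2 (k=41): L=222 R=28
Round 3 (k=42): L=28 R=65
Round 4 (k=46): L=65 R=169
Round 5 (k=10): L=169 R=224
Round 6 (k=3): L=224 R=14

Answer: 224 14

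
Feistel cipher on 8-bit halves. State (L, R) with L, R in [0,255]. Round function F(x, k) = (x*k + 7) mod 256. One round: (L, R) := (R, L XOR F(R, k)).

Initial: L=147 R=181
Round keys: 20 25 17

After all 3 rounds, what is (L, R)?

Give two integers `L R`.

Round 1 (k=20): L=181 R=184
Round 2 (k=25): L=184 R=74
Round 3 (k=17): L=74 R=73

Answer: 74 73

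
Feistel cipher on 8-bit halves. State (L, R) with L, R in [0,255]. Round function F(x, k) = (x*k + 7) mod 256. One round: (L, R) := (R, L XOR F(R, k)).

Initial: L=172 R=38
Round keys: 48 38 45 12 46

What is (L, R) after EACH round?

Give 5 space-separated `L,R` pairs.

Round 1 (k=48): L=38 R=139
Round 2 (k=38): L=139 R=143
Round 3 (k=45): L=143 R=161
Round 4 (k=12): L=161 R=28
Round 5 (k=46): L=28 R=174

Answer: 38,139 139,143 143,161 161,28 28,174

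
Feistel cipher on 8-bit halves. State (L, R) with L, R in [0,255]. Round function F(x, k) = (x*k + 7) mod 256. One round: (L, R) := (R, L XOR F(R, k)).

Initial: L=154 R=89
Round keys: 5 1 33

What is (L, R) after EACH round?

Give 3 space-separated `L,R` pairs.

Round 1 (k=5): L=89 R=94
Round 2 (k=1): L=94 R=60
Round 3 (k=33): L=60 R=157

Answer: 89,94 94,60 60,157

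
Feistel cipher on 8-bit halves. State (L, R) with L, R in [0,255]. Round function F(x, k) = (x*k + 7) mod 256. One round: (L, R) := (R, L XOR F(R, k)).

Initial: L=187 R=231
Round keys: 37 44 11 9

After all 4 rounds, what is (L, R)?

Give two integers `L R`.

Answer: 50 221

Derivation:
Round 1 (k=37): L=231 R=209
Round 2 (k=44): L=209 R=20
Round 3 (k=11): L=20 R=50
Round 4 (k=9): L=50 R=221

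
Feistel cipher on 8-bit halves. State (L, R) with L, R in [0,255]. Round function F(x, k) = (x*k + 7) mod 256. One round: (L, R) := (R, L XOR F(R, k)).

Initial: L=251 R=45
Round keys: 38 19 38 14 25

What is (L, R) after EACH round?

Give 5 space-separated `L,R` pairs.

Round 1 (k=38): L=45 R=78
Round 2 (k=19): L=78 R=252
Round 3 (k=38): L=252 R=33
Round 4 (k=14): L=33 R=41
Round 5 (k=25): L=41 R=41

Answer: 45,78 78,252 252,33 33,41 41,41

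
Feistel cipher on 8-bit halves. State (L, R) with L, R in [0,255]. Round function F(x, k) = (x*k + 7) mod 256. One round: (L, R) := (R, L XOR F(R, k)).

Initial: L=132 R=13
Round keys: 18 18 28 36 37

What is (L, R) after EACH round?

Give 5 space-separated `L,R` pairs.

Answer: 13,117 117,76 76,34 34,131 131,212

Derivation:
Round 1 (k=18): L=13 R=117
Round 2 (k=18): L=117 R=76
Round 3 (k=28): L=76 R=34
Round 4 (k=36): L=34 R=131
Round 5 (k=37): L=131 R=212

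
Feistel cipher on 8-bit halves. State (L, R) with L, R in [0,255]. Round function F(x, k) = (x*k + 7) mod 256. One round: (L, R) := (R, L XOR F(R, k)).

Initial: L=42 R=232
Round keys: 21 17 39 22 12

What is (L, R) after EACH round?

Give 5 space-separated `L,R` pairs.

Round 1 (k=21): L=232 R=37
Round 2 (k=17): L=37 R=148
Round 3 (k=39): L=148 R=182
Round 4 (k=22): L=182 R=63
Round 5 (k=12): L=63 R=77

Answer: 232,37 37,148 148,182 182,63 63,77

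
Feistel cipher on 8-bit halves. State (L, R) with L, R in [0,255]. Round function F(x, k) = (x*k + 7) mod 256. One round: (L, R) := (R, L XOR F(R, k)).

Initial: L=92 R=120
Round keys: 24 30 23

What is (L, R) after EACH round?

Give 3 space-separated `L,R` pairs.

Round 1 (k=24): L=120 R=27
Round 2 (k=30): L=27 R=73
Round 3 (k=23): L=73 R=141

Answer: 120,27 27,73 73,141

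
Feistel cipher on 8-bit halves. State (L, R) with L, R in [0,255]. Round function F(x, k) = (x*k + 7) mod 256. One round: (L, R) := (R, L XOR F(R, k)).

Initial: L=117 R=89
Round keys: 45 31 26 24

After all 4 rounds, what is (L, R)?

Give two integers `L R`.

Answer: 132 112

Derivation:
Round 1 (k=45): L=89 R=217
Round 2 (k=31): L=217 R=23
Round 3 (k=26): L=23 R=132
Round 4 (k=24): L=132 R=112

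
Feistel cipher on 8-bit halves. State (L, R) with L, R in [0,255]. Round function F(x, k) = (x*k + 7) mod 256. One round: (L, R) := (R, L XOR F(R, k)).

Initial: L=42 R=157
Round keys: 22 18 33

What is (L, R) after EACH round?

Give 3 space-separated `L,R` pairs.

Answer: 157,175 175,200 200,96

Derivation:
Round 1 (k=22): L=157 R=175
Round 2 (k=18): L=175 R=200
Round 3 (k=33): L=200 R=96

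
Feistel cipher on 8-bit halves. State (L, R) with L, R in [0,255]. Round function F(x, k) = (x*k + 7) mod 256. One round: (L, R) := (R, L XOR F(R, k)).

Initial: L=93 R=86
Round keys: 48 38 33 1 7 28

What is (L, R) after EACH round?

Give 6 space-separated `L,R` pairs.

Answer: 86,122 122,117 117,102 102,24 24,201 201,27

Derivation:
Round 1 (k=48): L=86 R=122
Round 2 (k=38): L=122 R=117
Round 3 (k=33): L=117 R=102
Round 4 (k=1): L=102 R=24
Round 5 (k=7): L=24 R=201
Round 6 (k=28): L=201 R=27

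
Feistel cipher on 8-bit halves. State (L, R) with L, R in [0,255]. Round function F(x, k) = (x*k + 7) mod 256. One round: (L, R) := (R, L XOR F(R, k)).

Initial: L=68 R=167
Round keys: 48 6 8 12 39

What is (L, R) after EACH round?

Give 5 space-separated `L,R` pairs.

Answer: 167,19 19,222 222,228 228,105 105,226

Derivation:
Round 1 (k=48): L=167 R=19
Round 2 (k=6): L=19 R=222
Round 3 (k=8): L=222 R=228
Round 4 (k=12): L=228 R=105
Round 5 (k=39): L=105 R=226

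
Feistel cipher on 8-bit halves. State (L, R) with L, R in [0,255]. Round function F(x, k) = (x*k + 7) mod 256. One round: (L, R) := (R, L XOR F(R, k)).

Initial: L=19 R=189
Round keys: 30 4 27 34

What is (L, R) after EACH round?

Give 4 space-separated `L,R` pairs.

Answer: 189,62 62,66 66,195 195,175

Derivation:
Round 1 (k=30): L=189 R=62
Round 2 (k=4): L=62 R=66
Round 3 (k=27): L=66 R=195
Round 4 (k=34): L=195 R=175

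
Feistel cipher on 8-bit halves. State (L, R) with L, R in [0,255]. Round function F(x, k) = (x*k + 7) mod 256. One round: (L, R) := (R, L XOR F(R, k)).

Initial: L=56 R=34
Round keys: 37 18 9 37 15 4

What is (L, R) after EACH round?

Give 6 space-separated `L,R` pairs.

Answer: 34,201 201,11 11,163 163,157 157,153 153,246

Derivation:
Round 1 (k=37): L=34 R=201
Round 2 (k=18): L=201 R=11
Round 3 (k=9): L=11 R=163
Round 4 (k=37): L=163 R=157
Round 5 (k=15): L=157 R=153
Round 6 (k=4): L=153 R=246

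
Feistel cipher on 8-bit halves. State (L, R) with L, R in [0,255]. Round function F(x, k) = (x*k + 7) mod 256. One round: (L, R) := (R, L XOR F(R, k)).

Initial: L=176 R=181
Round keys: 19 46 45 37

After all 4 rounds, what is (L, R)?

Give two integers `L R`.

Round 1 (k=19): L=181 R=198
Round 2 (k=46): L=198 R=46
Round 3 (k=45): L=46 R=219
Round 4 (k=37): L=219 R=128

Answer: 219 128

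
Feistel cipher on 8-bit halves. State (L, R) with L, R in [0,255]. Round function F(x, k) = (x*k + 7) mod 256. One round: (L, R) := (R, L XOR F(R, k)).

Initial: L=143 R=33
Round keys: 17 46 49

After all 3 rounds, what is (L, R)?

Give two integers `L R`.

Answer: 200 248

Derivation:
Round 1 (k=17): L=33 R=183
Round 2 (k=46): L=183 R=200
Round 3 (k=49): L=200 R=248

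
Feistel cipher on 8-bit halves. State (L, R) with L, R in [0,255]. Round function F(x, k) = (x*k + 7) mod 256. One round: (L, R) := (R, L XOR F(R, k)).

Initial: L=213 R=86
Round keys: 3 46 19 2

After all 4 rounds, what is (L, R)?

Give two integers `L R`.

Round 1 (k=3): L=86 R=220
Round 2 (k=46): L=220 R=217
Round 3 (k=19): L=217 R=254
Round 4 (k=2): L=254 R=218

Answer: 254 218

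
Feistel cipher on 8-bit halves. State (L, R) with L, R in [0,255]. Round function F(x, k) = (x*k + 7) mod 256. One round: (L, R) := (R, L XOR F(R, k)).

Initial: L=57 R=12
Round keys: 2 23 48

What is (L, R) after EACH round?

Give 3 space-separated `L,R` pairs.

Round 1 (k=2): L=12 R=38
Round 2 (k=23): L=38 R=125
Round 3 (k=48): L=125 R=81

Answer: 12,38 38,125 125,81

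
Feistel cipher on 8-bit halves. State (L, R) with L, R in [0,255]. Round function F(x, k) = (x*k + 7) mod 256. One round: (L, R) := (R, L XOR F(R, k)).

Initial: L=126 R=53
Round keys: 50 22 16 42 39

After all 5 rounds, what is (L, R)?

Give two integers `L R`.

Answer: 243 84

Derivation:
Round 1 (k=50): L=53 R=31
Round 2 (k=22): L=31 R=132
Round 3 (k=16): L=132 R=88
Round 4 (k=42): L=88 R=243
Round 5 (k=39): L=243 R=84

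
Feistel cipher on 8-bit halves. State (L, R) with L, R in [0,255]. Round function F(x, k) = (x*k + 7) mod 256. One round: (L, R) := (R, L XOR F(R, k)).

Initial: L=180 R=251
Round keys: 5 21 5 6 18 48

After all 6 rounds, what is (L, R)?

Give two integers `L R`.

Round 1 (k=5): L=251 R=90
Round 2 (k=21): L=90 R=146
Round 3 (k=5): L=146 R=187
Round 4 (k=6): L=187 R=251
Round 5 (k=18): L=251 R=22
Round 6 (k=48): L=22 R=220

Answer: 22 220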